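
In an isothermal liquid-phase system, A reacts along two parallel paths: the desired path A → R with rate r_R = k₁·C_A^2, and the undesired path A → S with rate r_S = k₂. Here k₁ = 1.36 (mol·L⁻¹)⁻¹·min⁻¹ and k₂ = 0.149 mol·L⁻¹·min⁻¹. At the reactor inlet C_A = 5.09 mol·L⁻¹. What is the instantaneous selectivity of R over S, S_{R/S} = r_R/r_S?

236

S_{R/S} = r_R/r_S = (k₁·C_A^2)/(k₂) = (k₁/k₂)·C_A^2.
= (1.36×5.090^2) / (0.149) = 35.24/0.1490 = 236.
Since the desired path is higher order in A, keeping C_A high (PFR or concentrated feed) favours R.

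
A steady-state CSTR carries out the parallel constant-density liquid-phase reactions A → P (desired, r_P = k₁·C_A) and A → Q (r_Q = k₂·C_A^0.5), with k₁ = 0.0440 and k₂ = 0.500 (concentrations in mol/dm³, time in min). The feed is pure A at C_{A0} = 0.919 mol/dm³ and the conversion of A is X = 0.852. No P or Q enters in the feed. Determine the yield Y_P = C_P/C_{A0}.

Exit C_A = C_{A0}(1−X) = 0.919×0.148 = 0.1360 mol/dm³.
In a CSTR the entire volume is at exit conditions, so r_P = 0.0440×0.1360 = 0.005985 and r_Q = 0.500×0.1360^0.5 = 0.1844.
Fraction of consumed A going to P: r_P/(r_P+r_Q) = 0.03143.
C_P = 0.03143·C_{A0}·X = 0.03143×0.919×0.852 = 0.0246 mol/dm³; Y_P = C_P/C_{A0} = 0.0268.

0.0268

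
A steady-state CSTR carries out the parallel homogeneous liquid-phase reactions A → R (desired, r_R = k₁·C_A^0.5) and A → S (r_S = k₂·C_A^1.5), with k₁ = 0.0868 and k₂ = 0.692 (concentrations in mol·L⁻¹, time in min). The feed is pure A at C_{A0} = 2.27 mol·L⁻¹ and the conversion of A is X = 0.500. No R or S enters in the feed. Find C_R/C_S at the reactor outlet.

0.111

Exit C_A = C_{A0}(1−X) = 2.27×0.500 = 1.135 mol·L⁻¹.
In a CSTR the entire volume is at exit conditions, so r_R = 0.0868×1.135^0.5 = 0.09247 and r_S = 0.692×1.135^1.5 = 0.8368.
Overall selectivity = C_R/C_S = r_Rτ/(r_Sτ) = r_R/r_S = 0.111.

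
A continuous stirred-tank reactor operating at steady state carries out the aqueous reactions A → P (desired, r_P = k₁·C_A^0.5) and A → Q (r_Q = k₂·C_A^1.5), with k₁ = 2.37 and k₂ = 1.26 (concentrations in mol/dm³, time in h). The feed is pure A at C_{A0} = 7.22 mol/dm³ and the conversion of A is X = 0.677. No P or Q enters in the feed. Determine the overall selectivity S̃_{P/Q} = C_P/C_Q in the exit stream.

Exit C_A = C_{A0}(1−X) = 7.22×0.323 = 2.332 mol/dm³.
In a CSTR the entire volume is at exit conditions, so r_P = 2.37×2.332^0.5 = 3.619 and r_Q = 1.26×2.332^1.5 = 4.487.
Overall selectivity = C_P/C_Q = r_Pτ/(r_Qτ) = r_P/r_Q = 0.807.

0.807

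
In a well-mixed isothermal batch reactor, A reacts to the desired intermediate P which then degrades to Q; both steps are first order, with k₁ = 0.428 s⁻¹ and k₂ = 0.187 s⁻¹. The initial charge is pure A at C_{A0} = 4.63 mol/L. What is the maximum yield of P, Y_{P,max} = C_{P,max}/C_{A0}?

At the optimum, C_{P,max}/C_{A0} = (k₁/k₂)^[k₂/(k₂−k₁)].
= (0.428/0.187)^(0.187/(0.187−0.428)) = (2.289)^(-0.7759) = 0.5260.

0.526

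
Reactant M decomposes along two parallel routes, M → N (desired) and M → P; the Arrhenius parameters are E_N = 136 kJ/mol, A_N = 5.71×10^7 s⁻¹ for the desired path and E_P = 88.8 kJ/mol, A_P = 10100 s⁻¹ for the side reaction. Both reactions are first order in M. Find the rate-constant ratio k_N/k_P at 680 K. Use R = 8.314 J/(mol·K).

With equal orders, S_{N/P} = k_N/k_P = (A_N/A_P)·exp[(E_P−E_N)/(RT)].
(E_P−E_N)/(RT) = (88.8−136)×10³/(8.314×680) = -47200/5654 = -8.349.
k_N/k_P = (5.71×10^7/10100)·exp(-8.349) = 5653 × 2.367×10^-4 = 1.34.

1.34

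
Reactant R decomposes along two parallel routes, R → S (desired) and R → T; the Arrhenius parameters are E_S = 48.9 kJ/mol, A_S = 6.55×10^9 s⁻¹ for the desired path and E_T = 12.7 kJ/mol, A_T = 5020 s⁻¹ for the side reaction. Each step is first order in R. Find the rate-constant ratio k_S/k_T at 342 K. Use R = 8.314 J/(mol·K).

Since both paths have the same order in R, the concentration cancels and S_{S/T} = k_S/k_T = (A_S/A_T)·exp[(E_T−E_S)/(RT)].
(E_T−E_S)/(RT) = (12.7−48.9)×10³/(8.314×342) = -36200/2843 = -12.73.
k_S/k_T = (6.55×10^9/5020)·exp(-12.73) = 1.305×10^6 × 2.957×10^-6 = 3.86.
Since E_S > E_T, raising the temperature improves selectivity toward S.

3.86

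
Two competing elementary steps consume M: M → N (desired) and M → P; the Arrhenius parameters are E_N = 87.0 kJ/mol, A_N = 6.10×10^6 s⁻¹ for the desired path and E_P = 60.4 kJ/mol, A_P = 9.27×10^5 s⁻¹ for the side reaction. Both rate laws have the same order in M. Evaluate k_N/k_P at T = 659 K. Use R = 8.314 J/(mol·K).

k_N/k_P = (A_N/A_P)·exp[−(E_N−E_P)/(RT)] = (A_N/A_P)·exp[(E_P−E_N)/(RT)].
(E_P−E_N)/(RT) = (60.4−87.0)×10³/(8.314×659) = -26600/5479 = -4.855.
k_N/k_P = (6.10×10^6/9.27×10^5)·exp(-4.855) = 6.580 × 0.007790 = 0.0513.
Since E_N > E_P, raising the temperature improves selectivity toward N.

0.0513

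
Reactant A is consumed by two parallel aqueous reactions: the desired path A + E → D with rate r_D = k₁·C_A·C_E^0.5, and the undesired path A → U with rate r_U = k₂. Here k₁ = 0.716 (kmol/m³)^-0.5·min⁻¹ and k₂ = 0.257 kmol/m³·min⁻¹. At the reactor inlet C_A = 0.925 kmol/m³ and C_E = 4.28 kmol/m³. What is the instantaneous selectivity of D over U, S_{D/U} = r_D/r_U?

5.33

S_{D/U} = r_D/r_U = (k₁·C_A·C_E^0.5)/(k₂) = (k₁/k₂)·C_A·C_E^0.5.
= (0.716×0.9250×4.280^0.5) / (0.257) = 1.370/0.2570 = 5.33.
Since the desired path is higher order in A, keeping C_A high (PFR or concentrated feed) favours D.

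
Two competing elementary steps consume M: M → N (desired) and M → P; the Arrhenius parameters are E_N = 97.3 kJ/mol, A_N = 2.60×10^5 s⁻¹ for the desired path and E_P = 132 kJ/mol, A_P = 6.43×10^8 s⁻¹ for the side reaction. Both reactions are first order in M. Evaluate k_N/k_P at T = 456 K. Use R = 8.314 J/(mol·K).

With equal orders, S_{N/P} = k_N/k_P = (A_N/A_P)·exp[(E_P−E_N)/(RT)].
(E_P−E_N)/(RT) = (132−97.3)×10³/(8.314×456) = 34700/3791 = 9.153.
k_N/k_P = (2.60×10^5/6.43×10^8)·exp(9.153) = 4.044×10^-4 × 9441 = 3.82.
Since E_N < E_P, lowering the temperature improves selectivity toward N.

3.82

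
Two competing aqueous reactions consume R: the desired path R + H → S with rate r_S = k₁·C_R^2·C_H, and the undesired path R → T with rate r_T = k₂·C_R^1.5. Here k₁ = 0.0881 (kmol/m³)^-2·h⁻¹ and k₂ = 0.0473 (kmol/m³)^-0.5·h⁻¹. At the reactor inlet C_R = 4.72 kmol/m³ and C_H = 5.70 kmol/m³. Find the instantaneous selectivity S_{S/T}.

S_{S/T} = r_S/r_T = (k₁·C_R^2·C_H)/(k₂·C_R^1.5) = (k₁/k₂)·C_R^0.5·C_H.
= (0.0881×4.720^2×5.700) / (0.0473×4.720^1.5) = 11.19/0.4850 = 23.1.

23.1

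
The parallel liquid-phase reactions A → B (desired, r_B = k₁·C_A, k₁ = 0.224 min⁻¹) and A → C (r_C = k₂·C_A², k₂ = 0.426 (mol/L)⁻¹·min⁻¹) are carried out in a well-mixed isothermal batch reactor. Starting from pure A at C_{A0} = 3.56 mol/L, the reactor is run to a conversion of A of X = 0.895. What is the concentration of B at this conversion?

0.796 mol/L

C_A = C_{A0}(1−X) = 0.3738 mol/L.
Along a PFR/batch, dC_B/dC_A = −r_B/(r_B+r_C) = −k₁/(k₁+k₂·C_A).
Integrating from C_{A0} to C_A: C_B = (0.224/0.426)·ln[(0.224+0.426·3.56)/(0.224+0.426·0.374)] = 0.5258·ln(1.741/0.3832) = 0.7957 mol/L.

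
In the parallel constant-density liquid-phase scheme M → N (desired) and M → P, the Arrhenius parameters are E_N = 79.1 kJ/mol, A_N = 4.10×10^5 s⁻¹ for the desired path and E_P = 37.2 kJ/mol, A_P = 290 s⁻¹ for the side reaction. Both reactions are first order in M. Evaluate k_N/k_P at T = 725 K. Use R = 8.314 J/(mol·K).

1.35

With equal orders, S_{N/P} = k_N/k_P = (A_N/A_P)·exp[(E_P−E_N)/(RT)].
(E_P−E_N)/(RT) = (37.2−79.1)×10³/(8.314×725) = -41900/6028 = -6.951.
k_N/k_P = (4.10×10^5/290)·exp(-6.951) = 1414 × 9.574×10^-4 = 1.35.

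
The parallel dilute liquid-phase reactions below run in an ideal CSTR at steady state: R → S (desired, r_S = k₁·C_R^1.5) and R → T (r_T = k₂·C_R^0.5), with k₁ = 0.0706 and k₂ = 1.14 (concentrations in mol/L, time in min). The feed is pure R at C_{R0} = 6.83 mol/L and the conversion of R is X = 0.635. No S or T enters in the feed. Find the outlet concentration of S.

0.580 mol/L

Exit C_R = C_{R0}(1−X) = 6.83×0.365 = 2.493 mol/L.
Rates in a CSTR are evaluated at the outlet concentration: r_S = 0.0706×2.493^1.5 = 0.2779, r_T = 1.14×2.493^0.5 = 1.800.
Fraction of consumed R going to S: r_S/(r_S+r_T) = 0.1337.
C_S = 0.1337·C_{R0}·X = 0.1337×6.83×0.635 = 0.580 mol/L.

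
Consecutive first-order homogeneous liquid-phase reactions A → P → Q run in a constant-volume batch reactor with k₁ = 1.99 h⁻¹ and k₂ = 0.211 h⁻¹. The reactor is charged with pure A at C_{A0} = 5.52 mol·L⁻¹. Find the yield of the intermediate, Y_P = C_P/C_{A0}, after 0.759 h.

0.706

For first-order series with pure A initially, C_P(t) = k₁C_{A0}/(k₂−k₁)·(e^(−k₁t) − e^(−k₂t)).
e^(−k₁t) = e^(−1.99×0.759) = e^(−1.510) = 0.2208; e^(−k₂t) = e^(−0.1601) = 0.8520.
C_P = 1.99×5.52/(0.211−1.99) × (0.2208−0.8520) = (-6.175)×(-0.6312) = 3.897 mol·L⁻¹.
Y_P = C_P/C_{A0} = 3.897/5.52 = 0.706.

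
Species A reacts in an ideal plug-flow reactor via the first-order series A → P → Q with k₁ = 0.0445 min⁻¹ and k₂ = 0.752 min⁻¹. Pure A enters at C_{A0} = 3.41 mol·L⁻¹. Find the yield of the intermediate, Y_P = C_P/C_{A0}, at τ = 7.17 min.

0.0454

The intermediate concentration in a first-order A→B→C sequence is C_P = k₁C_{A0}(e^(−k₁τ) − e^(−k₂τ))/(k₂−k₁).
e^(−k₁τ) = e^(−0.0445×7.17) = e^(−0.3191) = 0.7268; e^(−k₂τ) = e^(−5.392) = 0.004554.
C_P = 0.0445×3.41/(0.752−0.0445) × (0.7268−0.004554) = 0.2145×0.7223 = 0.1549 mol·L⁻¹.
Y_P = C_P/C_{A0} = 0.1549/3.41 = 0.0454.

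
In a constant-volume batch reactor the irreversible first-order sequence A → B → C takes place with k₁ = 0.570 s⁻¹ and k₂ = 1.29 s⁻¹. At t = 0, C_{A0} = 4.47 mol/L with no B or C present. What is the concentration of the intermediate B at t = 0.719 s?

The intermediate concentration in a first-order A→B→C sequence is C_B = k₁C_{A0}(e^(−k₁t) − e^(−k₂t))/(k₂−k₁).
e^(−k₁t) = e^(−0.570×0.719) = e^(−0.4098) = 0.6638; e^(−k₂t) = e^(−0.9275) = 0.3955.
C_B = 0.570×4.47/(1.29−0.570) × (0.6638−0.3955) = 3.539×0.2682 = 0.9492 mol/L.

0.949 mol/L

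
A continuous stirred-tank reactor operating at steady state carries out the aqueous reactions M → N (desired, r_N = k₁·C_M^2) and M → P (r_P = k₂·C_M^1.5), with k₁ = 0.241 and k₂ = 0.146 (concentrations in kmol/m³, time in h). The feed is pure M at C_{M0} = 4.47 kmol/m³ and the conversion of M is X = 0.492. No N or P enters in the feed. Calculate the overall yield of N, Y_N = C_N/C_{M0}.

Exit C_M = C_{M0}(1−X) = 4.47×0.508 = 2.271 kmol/m³.
Rates in a CSTR are evaluated at the outlet concentration: r_N = 0.241×2.271^2 = 1.243, r_P = 0.146×2.271^1.5 = 0.4996.
Fraction of consumed M going to N: r_N/(r_N+r_P) = 0.7133.
C_N = 0.7133·C_{M0}·X = 0.7133×4.47×0.492 = 1.57 kmol/m³; Y_N = C_N/C_{M0} = 0.351.

0.351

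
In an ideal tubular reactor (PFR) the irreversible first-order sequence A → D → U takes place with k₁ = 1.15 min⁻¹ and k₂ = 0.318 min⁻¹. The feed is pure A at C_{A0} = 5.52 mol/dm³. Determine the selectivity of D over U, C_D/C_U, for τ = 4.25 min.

The intermediate concentration in a first-order A→B→C sequence is C_D = k₁C_{A0}(e^(−k₁τ) − e^(−k₂τ))/(k₂−k₁).
e^(−k₁τ) = e^(−1.15×4.25) = e^(−4.887) = 0.007540; e^(−k₂τ) = e^(−1.351) = 0.2589.
C_D = 1.15×5.52/(0.318−1.15) × (0.007540−0.2589) = (-7.630)×(-0.2513) = 1.917 mol/dm³.
C_A = C_{A0}e^(−k₁τ) = 0.04162 mol/dm³, so C_U = C_{A0}−C_A−C_D = 3.561 mol/dm³; C_D/C_U = 0.538.

0.538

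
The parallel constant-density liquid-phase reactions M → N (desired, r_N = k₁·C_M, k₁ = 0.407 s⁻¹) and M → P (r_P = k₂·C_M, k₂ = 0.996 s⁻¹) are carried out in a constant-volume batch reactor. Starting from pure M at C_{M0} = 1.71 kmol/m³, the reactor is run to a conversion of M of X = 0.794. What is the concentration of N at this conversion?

C_M = C_{M0}(1−X) = 0.3523 kmol/m³.
Both paths are first order in M, so the instantaneous fraction to N is constant: dC_N/d(−C_M) = k₁/(k₁+k₂) = 0.2901.
C_N = 0.2901·(C_{M0}−C_M) = 0.2901×1.358 = 0.394 kmol/m³.

0.394 kmol/m³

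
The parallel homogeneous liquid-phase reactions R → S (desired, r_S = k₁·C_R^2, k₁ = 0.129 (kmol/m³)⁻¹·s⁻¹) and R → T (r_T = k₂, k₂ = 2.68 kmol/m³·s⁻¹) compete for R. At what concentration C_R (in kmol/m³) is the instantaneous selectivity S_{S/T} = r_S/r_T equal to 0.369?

S_{S/T} = (k₁/k₂)·C_R^2 ⇒ C_R = (S·k₂/k₁)^(0.5).
= (0.369×2.68/0.129)^(0.5) = (7.666)^(0.5) = 2.77 kmol/m³.

2.77 kmol/m³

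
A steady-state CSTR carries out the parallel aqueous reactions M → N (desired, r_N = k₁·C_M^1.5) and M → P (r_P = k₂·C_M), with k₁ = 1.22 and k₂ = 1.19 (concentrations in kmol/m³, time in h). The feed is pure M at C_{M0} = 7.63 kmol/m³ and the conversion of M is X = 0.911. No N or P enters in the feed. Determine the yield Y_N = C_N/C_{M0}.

Exit C_M = C_{M0}(1−X) = 7.63×0.0890 = 0.6791 kmol/m³.
Rates in a CSTR are evaluated at the outlet concentration: r_N = 1.22×0.6791^1.5 = 0.6827, r_P = 1.19×0.6791 = 0.8081.
Fraction of consumed M going to N: r_N/(r_N+r_P) = 0.4579.
C_N = 0.4579·C_{M0}·X = 0.4579×7.63×0.911 = 3.18 kmol/m³; Y_N = C_N/C_{M0} = 0.417.

0.417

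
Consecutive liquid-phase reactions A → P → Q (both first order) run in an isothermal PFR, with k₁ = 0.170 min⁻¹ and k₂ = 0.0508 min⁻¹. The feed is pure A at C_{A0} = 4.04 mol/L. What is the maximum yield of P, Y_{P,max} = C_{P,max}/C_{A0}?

0.598

For a first-order series the maximum intermediate yield is C_{P,max}/C_{A0} = (k₁/k₂)^[k₂/(k₂−k₁)].
= (0.170/0.0508)^(0.0508/(0.0508−0.170)) = (3.346)^(-0.4262) = 0.5976.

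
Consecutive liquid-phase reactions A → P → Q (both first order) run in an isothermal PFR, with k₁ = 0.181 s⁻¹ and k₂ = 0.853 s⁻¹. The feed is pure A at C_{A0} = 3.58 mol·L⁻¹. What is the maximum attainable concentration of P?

0.500 mol·L⁻¹

Evaluating C_P at τ_opt = ln(k₂/k₁)/(k₂−k₁) gives C_{P,max}/C_{A0} = (k₁/k₂)^[k₂/(k₂−k₁)].
= (0.181/0.853)^(0.853/(0.853−0.181)) = (0.2122)^(1.269) = 0.1398.
C_{P,max} = 0.1398×3.58 = 0.500 mol·L⁻¹.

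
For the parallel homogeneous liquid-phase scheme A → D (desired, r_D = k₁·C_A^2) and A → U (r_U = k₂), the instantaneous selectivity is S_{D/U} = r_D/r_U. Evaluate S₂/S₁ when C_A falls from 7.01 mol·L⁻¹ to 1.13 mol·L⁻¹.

S_{D/U} = (k₁/k₂)·C_A^2, so S₂/S₁ = (C_{A,2}/C_{A,1})^2.
= (1.13/7.01)^2 = (0.1612)^2 = 0.0260.
Selectivity toward D falls as C_A falls — high-concentration operation is favoured.

0.0260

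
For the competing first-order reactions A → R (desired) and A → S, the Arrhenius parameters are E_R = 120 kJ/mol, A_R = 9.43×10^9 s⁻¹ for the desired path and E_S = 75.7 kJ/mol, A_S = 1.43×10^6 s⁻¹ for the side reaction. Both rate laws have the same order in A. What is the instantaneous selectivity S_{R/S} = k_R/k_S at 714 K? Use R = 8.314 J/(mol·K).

k_R/k_S = (A_R/A_S)·exp[−(E_R−E_S)/(RT)] = (A_R/A_S)·exp[(E_S−E_R)/(RT)].
(E_S−E_R)/(RT) = (75.7−120)×10³/(8.314×714) = -44300/5936 = -7.463.
k_R/k_S = (9.43×10^9/1.43×10^6)·exp(-7.463) = 6594 × 5.741×10^-4 = 3.79.
Since E_R > E_S, raising the temperature improves selectivity toward R.

3.79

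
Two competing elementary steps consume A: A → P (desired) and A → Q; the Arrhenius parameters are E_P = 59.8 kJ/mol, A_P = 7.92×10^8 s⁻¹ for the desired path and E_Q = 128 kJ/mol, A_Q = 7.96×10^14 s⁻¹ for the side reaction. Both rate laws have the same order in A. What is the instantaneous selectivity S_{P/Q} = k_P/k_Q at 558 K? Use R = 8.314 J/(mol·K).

2.41

With equal orders, S_{P/Q} = k_P/k_Q = (A_P/A_Q)·exp[(E_Q−E_P)/(RT)].
(E_Q−E_P)/(RT) = (128−59.8)×10³/(8.314×558) = 68200/4639 = 14.70.
k_P/k_Q = (7.92×10^8/7.96×10^14)·exp(14.70) = 9.950×10^-7 × 2.424×10^6 = 2.41.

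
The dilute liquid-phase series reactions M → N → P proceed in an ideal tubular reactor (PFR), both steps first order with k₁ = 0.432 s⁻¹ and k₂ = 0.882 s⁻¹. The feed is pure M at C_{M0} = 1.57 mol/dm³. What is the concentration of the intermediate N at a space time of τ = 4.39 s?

For first-order series with pure M initially, C_N(τ) = k₁C_{M0}/(k₂−k₁)·(e^(−k₁τ) − e^(−k₂τ)).
e^(−k₁τ) = e^(−0.432×4.39) = e^(−1.896) = 0.1501; e^(−k₂τ) = e^(−3.872) = 0.02082.
C_N = 0.432×1.57/(0.882−0.432) × (0.1501−0.02082) = 1.507×0.1293 = 0.1948 mol/dm³.

0.195 mol/dm³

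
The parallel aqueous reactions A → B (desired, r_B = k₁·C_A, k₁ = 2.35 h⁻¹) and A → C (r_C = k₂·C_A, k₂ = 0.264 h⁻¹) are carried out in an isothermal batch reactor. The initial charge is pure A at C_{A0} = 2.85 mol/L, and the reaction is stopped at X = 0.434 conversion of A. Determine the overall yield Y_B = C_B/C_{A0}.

C_A = C_{A0}(1−X) = 1.613 mol/L.
Both paths are first order in A, so the instantaneous fraction to B is constant: dC_B/d(−C_A) = k₁/(k₁+k₂) = 0.8990.
C_B = 0.8990·(C_{A0}−C_A) = 0.8990×1.237 = 1.11 mol/L.
Y_B = C_B/C_{A0} = 1.112/2.85 = 0.390.

0.390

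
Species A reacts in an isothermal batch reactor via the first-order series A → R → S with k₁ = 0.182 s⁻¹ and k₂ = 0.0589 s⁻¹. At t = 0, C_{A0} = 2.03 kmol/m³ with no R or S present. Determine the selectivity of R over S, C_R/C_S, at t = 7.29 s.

3.46

Solving the coupled first-order balances gives C_R(t) = [k₁/(k₂−k₁)]·C_{A0}·(e^(−k₁t) − e^(−k₂t)).
e^(−k₁t) = e^(−0.182×7.29) = e^(−1.327) = 0.2653; e^(−k₂t) = e^(−0.4294) = 0.6509.
C_R = 0.182×2.03/(0.0589−0.182) × (0.2653−0.6509) = (-3.001)×(-0.3856) = 1.157 kmol/m³.
C_A = C_{A0}e^(−k₁t) = 0.5386 kmol/m³, so C_S = C_{A0}−C_A−C_R = 0.3341 kmol/m³; C_R/C_S = 3.46.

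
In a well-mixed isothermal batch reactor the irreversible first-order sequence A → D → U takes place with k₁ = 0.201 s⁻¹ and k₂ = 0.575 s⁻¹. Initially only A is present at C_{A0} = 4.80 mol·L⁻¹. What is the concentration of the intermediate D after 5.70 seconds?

0.723 mol·L⁻¹

For first-order series with pure A initially, C_D(t) = k₁C_{A0}/(k₂−k₁)·(e^(−k₁t) − e^(−k₂t)).
e^(−k₁t) = e^(−0.201×5.70) = e^(−1.146) = 0.3180; e^(−k₂t) = e^(−3.277) = 0.03772.
C_D = 0.201×4.80/(0.575−0.201) × (0.3180−0.03772) = 2.580×0.2803 = 0.7230 mol·L⁻¹.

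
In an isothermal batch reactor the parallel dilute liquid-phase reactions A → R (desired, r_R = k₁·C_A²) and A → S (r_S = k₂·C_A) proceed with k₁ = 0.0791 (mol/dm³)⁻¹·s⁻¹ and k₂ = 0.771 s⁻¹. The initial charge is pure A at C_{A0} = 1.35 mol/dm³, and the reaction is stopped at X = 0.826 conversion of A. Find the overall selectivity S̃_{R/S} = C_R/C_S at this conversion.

0.0803

C_A = C_{A0}(1−X) = 0.2349 mol/dm³.
Along a PFR/batch, dC_S/dC_A = −r_S/(r_R+r_S) = −k₂/(k₂+k₁·C_A).
Integrating from C_{A0} to C_A: C_S = (0.771/0.0791)·ln[(0.771+0.0791·1.35)/(0.771+0.0791·0.235)] = 9.747·ln(0.8778/0.7896) = 1.032 mol/dm³.
Then C_R = (C_{A0}−C_A) − C_S = 1.115 − 1.032 = 0.08288 mol/dm³.
S̃_{R/S} = C_R/C_S = 0.08288/1.032 = 0.0803.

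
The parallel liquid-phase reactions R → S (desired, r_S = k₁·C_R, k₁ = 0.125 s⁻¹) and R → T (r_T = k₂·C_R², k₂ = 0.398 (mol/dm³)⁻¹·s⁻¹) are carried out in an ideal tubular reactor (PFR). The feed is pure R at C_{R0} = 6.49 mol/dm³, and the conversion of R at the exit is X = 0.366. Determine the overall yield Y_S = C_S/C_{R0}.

C_R = C_{R0}(1−X) = 4.115 mol/dm³.
Along a PFR/batch, dC_S/dC_R = −r_S/(r_S+r_T) = −k₁/(k₁+k₂·C_R).
Integrating from C_{R0} to C_R: C_S = (0.125/0.398)·ln[(0.125+0.398·6.49)/(0.125+0.398·4.11)] = 0.3141·ln(2.708/1.763) = 0.1349 mol/dm³.
Y_S = C_S/C_{R0} = 0.1349/6.49 = 0.0208.

0.0208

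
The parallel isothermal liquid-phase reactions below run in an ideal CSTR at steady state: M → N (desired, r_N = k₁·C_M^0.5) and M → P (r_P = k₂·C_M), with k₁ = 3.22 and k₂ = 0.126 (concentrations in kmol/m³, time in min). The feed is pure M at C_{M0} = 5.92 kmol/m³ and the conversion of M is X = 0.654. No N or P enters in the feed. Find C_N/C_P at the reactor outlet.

17.9

Exit C_M = C_{M0}(1−X) = 5.92×0.346 = 2.048 kmol/m³.
Rates in a CSTR are evaluated at the outlet concentration: r_N = 3.22×2.048^0.5 = 4.608, r_P = 0.126×2.048 = 0.2581.
Overall selectivity = C_N/C_P = r_Nτ/(r_Pτ) = r_N/r_P = 17.9.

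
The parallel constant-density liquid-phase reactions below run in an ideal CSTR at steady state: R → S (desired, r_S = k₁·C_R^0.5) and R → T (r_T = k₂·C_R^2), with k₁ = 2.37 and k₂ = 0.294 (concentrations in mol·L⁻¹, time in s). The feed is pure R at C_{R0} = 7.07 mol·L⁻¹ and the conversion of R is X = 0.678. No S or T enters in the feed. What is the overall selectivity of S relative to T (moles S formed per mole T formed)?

Exit C_R = C_{R0}(1−X) = 7.07×0.322 = 2.277 mol·L⁻¹.
In a CSTR the entire volume is at exit conditions, so r_S = 2.37×2.277^0.5 = 3.576 and r_T = 0.294×2.277^2 = 1.524.
Overall selectivity = C_S/C_T = r_Sτ/(r_Tτ) = r_S/r_T = 2.35.

2.35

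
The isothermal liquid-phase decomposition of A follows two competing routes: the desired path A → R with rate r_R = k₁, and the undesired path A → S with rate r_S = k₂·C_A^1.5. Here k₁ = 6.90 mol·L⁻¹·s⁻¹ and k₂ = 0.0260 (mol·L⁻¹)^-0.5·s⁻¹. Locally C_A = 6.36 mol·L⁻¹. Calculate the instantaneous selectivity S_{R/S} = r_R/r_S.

S_{R/S} = r_R/r_S = (k₁)/(k₂·C_A^1.5) = (k₁/k₂)·C_A^-1.5.
= (6.90) / (0.0260×6.360^1.5) = 6.900/0.4170 = 16.5.

16.5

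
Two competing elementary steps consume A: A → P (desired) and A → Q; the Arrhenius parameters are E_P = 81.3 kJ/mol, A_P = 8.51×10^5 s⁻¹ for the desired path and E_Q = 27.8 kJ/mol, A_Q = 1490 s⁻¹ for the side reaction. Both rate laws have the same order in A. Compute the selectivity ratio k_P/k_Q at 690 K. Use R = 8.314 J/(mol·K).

0.0509

With equal orders, S_{P/Q} = k_P/k_Q = (A_P/A_Q)·exp[(E_Q−E_P)/(RT)].
(E_Q−E_P)/(RT) = (27.8−81.3)×10³/(8.314×690) = -53500/5737 = -9.326.
k_P/k_Q = (8.51×10^5/1490)·exp(-9.326) = 571.1 × 8.908×10^-5 = 0.0509.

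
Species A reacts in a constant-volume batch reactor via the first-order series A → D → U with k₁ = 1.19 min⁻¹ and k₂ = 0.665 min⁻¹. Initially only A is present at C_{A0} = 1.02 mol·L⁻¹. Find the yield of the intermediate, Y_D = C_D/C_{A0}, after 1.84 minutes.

The intermediate concentration in a first-order A→B→C sequence is C_D = k₁C_{A0}(e^(−k₁t) − e^(−k₂t))/(k₂−k₁).
e^(−k₁t) = e^(−1.19×1.84) = e^(−2.190) = 0.1120; e^(−k₂t) = e^(−1.224) = 0.2942.
C_D = 1.19×1.02/(0.665−1.19) × (0.1120−0.2942) = (-2.312)×(-0.1822) = 0.4213 mol·L⁻¹.
Y_D = C_D/C_{A0} = 0.4213/1.02 = 0.413.

0.413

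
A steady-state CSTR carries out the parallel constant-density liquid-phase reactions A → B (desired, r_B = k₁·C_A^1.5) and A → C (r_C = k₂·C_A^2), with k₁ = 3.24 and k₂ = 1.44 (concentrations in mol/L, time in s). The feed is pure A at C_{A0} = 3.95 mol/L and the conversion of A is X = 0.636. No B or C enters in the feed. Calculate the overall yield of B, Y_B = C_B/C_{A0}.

Exit C_A = C_{A0}(1−X) = 3.95×0.364 = 1.438 mol/L.
A CSTR operates uniformly at the exit composition, giving r_B = 5.586 and r_C = 2.977 (each k·C_A^n at C_A = 1.438).
Fraction of consumed A going to B: r_B/(r_B+r_C) = 0.6523.
C_B = 0.6523·C_{A0}·X = 0.6523×3.95×0.636 = 1.64 mol/L; Y_B = C_B/C_{A0} = 0.415.

0.415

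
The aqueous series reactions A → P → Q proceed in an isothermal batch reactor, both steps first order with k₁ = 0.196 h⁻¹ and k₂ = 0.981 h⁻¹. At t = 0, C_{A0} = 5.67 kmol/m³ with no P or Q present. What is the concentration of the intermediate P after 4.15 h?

For first-order series with pure A initially, C_P(t) = k₁C_{A0}/(k₂−k₁)·(e^(−k₁t) − e^(−k₂t)).
e^(−k₁t) = e^(−0.196×4.15) = e^(−0.8134) = 0.4433; e^(−k₂t) = e^(−4.071) = 0.01706.
C_P = 0.196×5.67/(0.981−0.196) × (0.4433−0.01706) = 1.416×0.4263 = 0.6035 kmol/m³.

0.603 kmol/m³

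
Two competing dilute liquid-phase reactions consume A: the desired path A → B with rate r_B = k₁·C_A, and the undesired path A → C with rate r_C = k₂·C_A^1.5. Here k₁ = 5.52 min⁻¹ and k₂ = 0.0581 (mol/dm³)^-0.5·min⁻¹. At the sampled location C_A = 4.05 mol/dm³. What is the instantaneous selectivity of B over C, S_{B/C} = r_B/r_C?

S_{B/C} = r_B/r_C = (k₁·C_A)/(k₂·C_A^1.5) = (k₁/k₂)·C_A^-0.5.
= (5.52×4.050) / (0.0581×4.050^1.5) = 22.36/0.4735 = 47.2.
The undesired path is higher order in A, so low C_A (CSTR or dilute feed) favours B.

47.2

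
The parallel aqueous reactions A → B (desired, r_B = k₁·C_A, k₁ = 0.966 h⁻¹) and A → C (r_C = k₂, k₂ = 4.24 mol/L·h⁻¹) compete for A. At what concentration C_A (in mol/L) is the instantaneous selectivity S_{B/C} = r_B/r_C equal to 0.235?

S_{B/C} = (k₁/k₂)·C_A ⇒ C_A = S·k₂/k₁.
= 0.235×4.24/0.966 = 1.03 mol/L.

1.03 mol/L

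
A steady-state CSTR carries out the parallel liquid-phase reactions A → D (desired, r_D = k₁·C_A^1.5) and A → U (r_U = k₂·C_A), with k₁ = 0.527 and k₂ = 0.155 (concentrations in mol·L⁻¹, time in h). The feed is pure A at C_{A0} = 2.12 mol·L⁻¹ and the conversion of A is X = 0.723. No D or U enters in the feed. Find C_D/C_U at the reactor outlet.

Exit C_A = C_{A0}(1−X) = 2.12×0.277 = 0.5872 mol·L⁻¹.
A CSTR operates uniformly at the exit composition, giving r_D = 0.2372 and r_U = 0.09102 (each k·C_A^n at C_A = 0.5872).
Overall selectivity = C_D/C_U = r_Dτ/(r_Uτ) = r_D/r_U = 2.61.

2.61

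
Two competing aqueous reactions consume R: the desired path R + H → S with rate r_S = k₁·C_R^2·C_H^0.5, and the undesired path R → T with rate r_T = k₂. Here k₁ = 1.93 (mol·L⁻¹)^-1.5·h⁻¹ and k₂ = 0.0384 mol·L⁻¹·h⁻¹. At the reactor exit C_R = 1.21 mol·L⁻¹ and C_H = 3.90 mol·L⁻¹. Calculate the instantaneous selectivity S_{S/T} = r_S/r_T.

145

S_{S/T} = r_S/r_T = (k₁·C_R^2·C_H^0.5)/(k₂) = (k₁/k₂)·C_R^2·C_H^0.5.
= (1.93×1.210^2×3.900^0.5) / (0.0384) = 5.580/0.03840 = 145.
Since the desired path is higher order in R, keeping C_R high (PFR or concentrated feed) favours S.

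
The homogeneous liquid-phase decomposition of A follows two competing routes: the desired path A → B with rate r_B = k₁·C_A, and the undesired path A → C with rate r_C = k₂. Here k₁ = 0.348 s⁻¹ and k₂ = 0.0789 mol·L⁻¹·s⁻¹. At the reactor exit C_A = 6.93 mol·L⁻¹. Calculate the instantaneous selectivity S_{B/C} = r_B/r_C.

S_{B/C} = r_B/r_C = (k₁·C_A)/(k₂) = (k₁/k₂)·C_A.
= (0.348×6.930) / (0.0789) = 2.412/0.07890 = 30.6.
Since the desired path is higher order in A, keeping C_A high (PFR or concentrated feed) favours B.

30.6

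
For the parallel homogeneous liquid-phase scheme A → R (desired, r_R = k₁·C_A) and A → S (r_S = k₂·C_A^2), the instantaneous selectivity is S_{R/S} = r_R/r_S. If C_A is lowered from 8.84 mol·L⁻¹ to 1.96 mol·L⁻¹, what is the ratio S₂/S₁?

S_{R/S} = (k₁/k₂)·C_A⁻¹, so S₂/S₁ = (C_{A,2}/C_{A,1})⁻¹.
= 8.84/1.96 = 4.51.

4.51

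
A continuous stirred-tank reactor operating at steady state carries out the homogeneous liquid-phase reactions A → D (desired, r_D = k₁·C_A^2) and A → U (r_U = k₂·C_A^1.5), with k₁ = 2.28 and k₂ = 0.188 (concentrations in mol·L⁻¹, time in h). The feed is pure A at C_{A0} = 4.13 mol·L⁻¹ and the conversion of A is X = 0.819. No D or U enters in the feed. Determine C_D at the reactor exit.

Exit C_A = C_{A0}(1−X) = 4.13×0.181 = 0.7475 mol·L⁻¹.
In a CSTR the entire volume is at exit conditions, so r_D = 2.28×0.7475^2 = 1.274 and r_U = 0.188×0.7475^1.5 = 0.1215.
Fraction of consumed A going to D: r_D/(r_D+r_U) = 0.9129.
C_D = 0.9129·C_{A0}·X = 0.9129×4.13×0.819 = 3.09 mol·L⁻¹.

3.09 mol·L⁻¹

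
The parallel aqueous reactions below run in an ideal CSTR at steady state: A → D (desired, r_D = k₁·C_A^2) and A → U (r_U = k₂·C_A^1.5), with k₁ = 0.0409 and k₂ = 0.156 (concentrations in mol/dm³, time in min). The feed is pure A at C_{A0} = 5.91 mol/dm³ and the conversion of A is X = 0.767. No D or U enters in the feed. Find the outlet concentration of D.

Exit C_A = C_{A0}(1−X) = 5.91×0.233 = 1.377 mol/dm³.
In a CSTR the entire volume is at exit conditions, so r_D = 0.0409×1.377^2 = 0.07756 and r_U = 0.156×1.377^1.5 = 0.2521.
Fraction of consumed A going to D: r_D/(r_D+r_U) = 0.2353.
C_D = 0.2353·C_{A0}·X = 0.2353×5.91×0.767 = 1.07 mol/dm³.

1.07 mol/dm³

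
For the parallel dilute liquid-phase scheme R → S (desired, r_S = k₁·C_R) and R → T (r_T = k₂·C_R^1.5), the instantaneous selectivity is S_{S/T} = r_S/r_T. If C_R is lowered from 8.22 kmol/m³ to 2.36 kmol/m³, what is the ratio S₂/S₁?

S_{S/T} = (k₁/k₂)·C_R^-0.5, so S₂/S₁ = (C_{R,2}/C_{R,1})^-0.5.
= (2.36/8.22)^(-0.5) = (0.2871)^(-0.5) = 1.87.
Selectivity toward S rises as C_R falls — low-concentration operation is favoured.

1.87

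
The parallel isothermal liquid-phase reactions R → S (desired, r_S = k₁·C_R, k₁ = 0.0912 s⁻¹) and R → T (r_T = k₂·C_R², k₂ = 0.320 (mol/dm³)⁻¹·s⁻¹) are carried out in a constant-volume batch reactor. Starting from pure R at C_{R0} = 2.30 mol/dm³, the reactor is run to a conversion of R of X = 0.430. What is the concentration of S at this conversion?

0.137 mol/dm³

C_R = C_{R0}(1−X) = 1.311 mol/dm³.
Along a PFR/batch, dC_S/dC_R = −r_S/(r_S+r_T) = −k₁/(k₁+k₂·C_R).
Integrating from C_{R0} to C_R: C_S = (0.0912/0.320)·ln[(0.0912+0.320·2.30)/(0.0912+0.320·1.31)] = 0.2850·ln(0.8272/0.5107) = 0.1374 mol/dm³.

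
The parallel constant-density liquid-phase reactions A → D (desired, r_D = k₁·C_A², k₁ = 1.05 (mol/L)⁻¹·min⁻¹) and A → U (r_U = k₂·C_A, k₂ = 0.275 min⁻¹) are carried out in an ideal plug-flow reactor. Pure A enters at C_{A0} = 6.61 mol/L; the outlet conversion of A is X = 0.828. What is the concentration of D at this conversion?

5.06 mol/L

C_A = C_{A0}(1−X) = 1.137 mol/L.
Along a PFR/batch, dC_U/dC_A = −r_U/(r_D+r_U) = −k₂/(k₂+k₁·C_A).
Integrating from C_{A0} to C_A: C_U = (0.275/1.05)·ln[(0.275+1.05·6.61)/(0.275+1.05·1.14)] = 0.2619·ln(7.216/1.469) = 0.4169 mol/L.
Then C_D = (C_{A0}−C_A) − C_U = 5.473 − 0.4169 = 5.056 mol/L.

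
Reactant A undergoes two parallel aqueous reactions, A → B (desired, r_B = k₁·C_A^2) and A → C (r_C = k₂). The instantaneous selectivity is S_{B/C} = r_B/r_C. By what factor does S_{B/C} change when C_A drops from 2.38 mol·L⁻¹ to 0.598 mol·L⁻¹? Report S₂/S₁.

S_{B/C} = (k₁/k₂)·C_A^2, so S₂/S₁ = (C_{A,2}/C_{A,1})^2.
= (0.598/2.38)^2 = (0.2513)^2 = 0.0631.

0.0631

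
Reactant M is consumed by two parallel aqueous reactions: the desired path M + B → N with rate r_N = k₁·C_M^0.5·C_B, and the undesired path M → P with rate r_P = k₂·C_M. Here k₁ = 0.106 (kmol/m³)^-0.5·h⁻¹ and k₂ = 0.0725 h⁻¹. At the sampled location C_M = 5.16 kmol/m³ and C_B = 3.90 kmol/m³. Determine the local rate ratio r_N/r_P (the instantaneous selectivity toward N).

2.51

S_{N/P} = r_N/r_P = (k₁·C_M^0.5·C_B)/(k₂·C_M) = (k₁/k₂)·C_M^-0.5·C_B.
= (0.106×5.160^0.5×3.900) / (0.0725×5.160) = 0.9391/0.3741 = 2.51.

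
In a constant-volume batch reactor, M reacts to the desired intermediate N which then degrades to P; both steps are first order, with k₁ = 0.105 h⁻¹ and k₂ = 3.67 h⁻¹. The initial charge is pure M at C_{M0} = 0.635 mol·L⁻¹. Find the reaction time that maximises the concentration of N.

The intermediate peaks when r₁ = r₂, i.e. k₁e^(−k₁t) = k₂e^(−k₂t), giving t_opt = ln(k₂/k₁)/(k₂−k₁).
= ln(3.67/0.105)/(3.67−0.105) = ln(34.95)/3.565 = 3.554/3.565 = 0.997 h.

0.997 h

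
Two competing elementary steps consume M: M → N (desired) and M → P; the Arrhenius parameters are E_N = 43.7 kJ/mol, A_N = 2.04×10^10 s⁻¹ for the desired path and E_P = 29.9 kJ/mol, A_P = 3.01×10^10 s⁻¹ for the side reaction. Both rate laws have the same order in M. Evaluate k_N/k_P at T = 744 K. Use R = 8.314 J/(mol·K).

k_N/k_P = (A_N/A_P)·exp[−(E_N−E_P)/(RT)] = (A_N/A_P)·exp[(E_P−E_N)/(RT)].
(E_P−E_N)/(RT) = (29.9−43.7)×10³/(8.314×744) = -13800/6186 = -2.231.
k_N/k_P = (2.04×10^10/3.01×10^10)·exp(-2.231) = 0.6777 × 0.1074 = 0.0728.

0.0728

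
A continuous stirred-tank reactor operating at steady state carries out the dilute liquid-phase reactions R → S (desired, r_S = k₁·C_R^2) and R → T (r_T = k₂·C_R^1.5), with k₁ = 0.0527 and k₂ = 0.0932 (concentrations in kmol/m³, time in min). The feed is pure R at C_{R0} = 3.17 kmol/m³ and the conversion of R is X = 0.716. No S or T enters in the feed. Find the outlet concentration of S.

0.793 kmol/m³

Exit C_R = C_{R0}(1−X) = 3.17×0.284 = 0.9003 kmol/m³.
In a CSTR the entire volume is at exit conditions, so r_S = 0.0527×0.9003^2 = 0.04271 and r_T = 0.0932×0.9003^1.5 = 0.07961.
Fraction of consumed R going to S: r_S/(r_S+r_T) = 0.3492.
C_S = 0.3492·C_{R0}·X = 0.3492×3.17×0.716 = 0.793 kmol/m³.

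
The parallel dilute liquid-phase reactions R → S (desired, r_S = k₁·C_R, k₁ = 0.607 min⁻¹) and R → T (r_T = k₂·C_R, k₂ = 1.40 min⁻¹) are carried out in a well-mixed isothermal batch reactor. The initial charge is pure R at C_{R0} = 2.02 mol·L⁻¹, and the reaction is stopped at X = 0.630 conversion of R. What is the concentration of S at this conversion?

C_R = C_{R0}(1−X) = 0.7474 mol·L⁻¹.
Both paths are first order in R, so the instantaneous fraction to S is constant: dC_S/d(−C_R) = k₁/(k₁+k₂) = 0.3024.
C_S = 0.3024·(C_{R0}−C_R) = 0.3024×1.273 = 0.385 mol·L⁻¹.

0.385 mol·L⁻¹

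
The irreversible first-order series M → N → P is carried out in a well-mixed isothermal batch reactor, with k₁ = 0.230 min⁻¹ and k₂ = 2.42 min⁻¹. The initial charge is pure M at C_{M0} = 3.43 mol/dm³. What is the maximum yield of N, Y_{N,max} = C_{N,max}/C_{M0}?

0.0742

For a first-order series the maximum intermediate yield is C_{N,max}/C_{M0} = (k₁/k₂)^[k₂/(k₂−k₁)].
= (0.230/2.42)^(2.42/(2.42−0.230)) = (0.09504)^(1.105) = 0.07423.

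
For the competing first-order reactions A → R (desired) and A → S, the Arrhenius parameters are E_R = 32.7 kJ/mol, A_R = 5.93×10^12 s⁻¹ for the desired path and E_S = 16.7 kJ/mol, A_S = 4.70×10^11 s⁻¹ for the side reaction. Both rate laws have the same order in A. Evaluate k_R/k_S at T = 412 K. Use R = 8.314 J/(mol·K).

With equal orders, S_{R/S} = k_R/k_S = (A_R/A_S)·exp[(E_S−E_R)/(RT)].
(E_S−E_R)/(RT) = (16.7−32.7)×10³/(8.314×412) = -16000/3425 = -4.671.
k_R/k_S = (5.93×10^12/4.70×10^11)·exp(-4.671) = 12.62 × 0.009363 = 0.118.

0.118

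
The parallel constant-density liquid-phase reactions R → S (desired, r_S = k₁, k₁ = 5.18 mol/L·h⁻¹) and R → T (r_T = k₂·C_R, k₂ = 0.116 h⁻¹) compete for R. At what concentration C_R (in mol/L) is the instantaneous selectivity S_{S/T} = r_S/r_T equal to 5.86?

7.62 mol/L

S_{S/T} = (k₁/k₂)·C_R⁻¹ ⇒ C_R = (S·k₂/k₁)^(-1).
= (5.86×0.116/5.18)^(-1) = (0.1312)^(-1) = 7.62 mol/L.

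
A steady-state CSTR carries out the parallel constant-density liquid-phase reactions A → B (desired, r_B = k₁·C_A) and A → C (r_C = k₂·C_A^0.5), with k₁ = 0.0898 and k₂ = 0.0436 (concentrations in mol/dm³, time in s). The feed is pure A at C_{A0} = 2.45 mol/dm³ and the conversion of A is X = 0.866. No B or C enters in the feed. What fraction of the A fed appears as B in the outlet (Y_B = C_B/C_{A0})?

0.469

Exit C_A = C_{A0}(1−X) = 2.45×0.134 = 0.3283 mol/dm³.
Rates in a CSTR are evaluated at the outlet concentration: r_B = 0.0898×0.3283 = 0.02948, r_C = 0.0436×0.3283^0.5 = 0.02498.
Fraction of consumed A going to B: r_B/(r_B+r_C) = 0.5413.
C_B = 0.5413·C_{A0}·X = 0.5413×2.45×0.866 = 1.15 mol/dm³; Y_B = C_B/C_{A0} = 0.469.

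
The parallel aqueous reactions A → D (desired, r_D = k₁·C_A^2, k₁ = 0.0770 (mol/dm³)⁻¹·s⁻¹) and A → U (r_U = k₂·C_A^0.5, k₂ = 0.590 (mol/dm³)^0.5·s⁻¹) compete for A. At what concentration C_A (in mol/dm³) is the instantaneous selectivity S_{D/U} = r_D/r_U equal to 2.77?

S_{D/U} = (k₁/k₂)·C_A^1.5 ⇒ C_A = (S·k₂/k₁)^(1/1.5).
= (2.77×0.590/0.0770)^(0.6667) = (21.22)^(0.6667) = 7.67 mol/dm³.

7.67 mol/dm³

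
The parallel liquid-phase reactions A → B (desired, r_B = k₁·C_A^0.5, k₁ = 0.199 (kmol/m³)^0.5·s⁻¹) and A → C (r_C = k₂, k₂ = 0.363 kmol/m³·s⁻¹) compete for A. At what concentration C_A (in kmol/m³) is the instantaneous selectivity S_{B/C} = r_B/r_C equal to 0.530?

0.935 kmol/m³

S_{B/C} = (k₁/k₂)·C_A^0.5 ⇒ C_A = (S·k₂/k₁)^(2).
= (0.530×0.363/0.199)^(2) = (0.9668)^(2) = 0.935 kmol/m³.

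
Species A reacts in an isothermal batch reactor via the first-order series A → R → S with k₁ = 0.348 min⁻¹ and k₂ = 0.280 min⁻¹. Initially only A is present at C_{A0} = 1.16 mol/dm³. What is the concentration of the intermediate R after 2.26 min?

0.449 mol/dm³

Solving the coupled first-order balances gives C_R(t) = [k₁/(k₂−k₁)]·C_{A0}·(e^(−k₁t) − e^(−k₂t)).
e^(−k₁t) = e^(−0.348×2.26) = e^(−0.7865) = 0.4554; e^(−k₂t) = e^(−0.6328) = 0.5311.
C_R = 0.348×1.16/(0.280−0.348) × (0.4554−0.5311) = (-5.936)×(-0.07566) = 0.4491 mol/dm³.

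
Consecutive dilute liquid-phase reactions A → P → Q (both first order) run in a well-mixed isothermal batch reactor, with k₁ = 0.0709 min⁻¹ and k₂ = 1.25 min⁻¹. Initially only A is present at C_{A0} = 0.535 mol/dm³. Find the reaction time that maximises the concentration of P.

2.43 min

For first-order series the maximum of C_P occurs at t_opt = ln(k₂/k₁)/(k₂−k₁).
= ln(1.25/0.0709)/(1.25−0.0709) = ln(17.63)/1.179 = 2.870/1.179 = 2.43 min.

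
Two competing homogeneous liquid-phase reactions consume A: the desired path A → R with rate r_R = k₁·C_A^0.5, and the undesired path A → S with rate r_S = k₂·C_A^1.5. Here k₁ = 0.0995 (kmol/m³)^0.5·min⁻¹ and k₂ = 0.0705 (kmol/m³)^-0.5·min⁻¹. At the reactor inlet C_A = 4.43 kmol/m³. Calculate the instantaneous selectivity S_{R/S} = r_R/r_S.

0.319

S_{R/S} = r_R/r_S = (k₁·C_A^0.5)/(k₂·C_A^1.5) = (k₁/k₂)·C_A⁻¹.
= (0.0995×4.430^0.5) / (0.0705×4.430^1.5) = 0.2094/0.6573 = 0.319.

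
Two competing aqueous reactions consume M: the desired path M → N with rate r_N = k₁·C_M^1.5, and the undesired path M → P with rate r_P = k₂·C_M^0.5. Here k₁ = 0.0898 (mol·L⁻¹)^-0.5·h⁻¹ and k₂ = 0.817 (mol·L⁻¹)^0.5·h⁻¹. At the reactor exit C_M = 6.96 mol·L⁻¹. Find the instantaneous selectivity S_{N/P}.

S_{N/P} = r_N/r_P = (k₁·C_M^1.5)/(k₂·C_M^0.5) = (k₁/k₂)·C_M.
= (0.0898×6.960^1.5) / (0.817×6.960^0.5) = 1.649/2.155 = 0.765.

0.765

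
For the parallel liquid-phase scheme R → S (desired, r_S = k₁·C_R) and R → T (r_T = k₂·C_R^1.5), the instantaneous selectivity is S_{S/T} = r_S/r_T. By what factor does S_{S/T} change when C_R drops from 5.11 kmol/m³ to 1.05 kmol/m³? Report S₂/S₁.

2.21

S_{S/T} = (k₁/k₂)·C_R^-0.5, so S₂/S₁ = (C_{R,2}/C_{R,1})^-0.5.
= (1.05/5.11)^(-0.5) = (0.2055)^(-0.5) = 2.21.
Selectivity toward S rises as C_R falls — low-concentration operation is favoured.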